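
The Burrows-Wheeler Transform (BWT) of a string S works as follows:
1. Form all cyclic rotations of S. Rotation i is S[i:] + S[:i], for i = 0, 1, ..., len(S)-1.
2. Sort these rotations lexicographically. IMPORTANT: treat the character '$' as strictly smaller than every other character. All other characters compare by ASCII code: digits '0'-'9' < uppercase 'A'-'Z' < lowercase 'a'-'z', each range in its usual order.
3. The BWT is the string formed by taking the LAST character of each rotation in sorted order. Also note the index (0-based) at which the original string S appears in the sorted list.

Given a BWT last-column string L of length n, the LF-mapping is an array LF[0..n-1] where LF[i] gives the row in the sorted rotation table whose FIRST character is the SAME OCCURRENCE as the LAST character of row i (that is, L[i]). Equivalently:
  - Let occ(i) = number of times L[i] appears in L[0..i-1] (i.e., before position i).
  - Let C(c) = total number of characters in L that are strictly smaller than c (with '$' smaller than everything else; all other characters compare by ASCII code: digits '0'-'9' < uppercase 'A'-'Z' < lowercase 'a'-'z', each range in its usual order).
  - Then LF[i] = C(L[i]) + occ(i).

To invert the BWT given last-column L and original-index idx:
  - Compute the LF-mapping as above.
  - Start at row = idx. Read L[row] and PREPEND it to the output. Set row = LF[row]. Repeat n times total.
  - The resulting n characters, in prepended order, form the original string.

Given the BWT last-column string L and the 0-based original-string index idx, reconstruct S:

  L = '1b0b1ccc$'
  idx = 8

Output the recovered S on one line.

LF mapping: 2 4 1 5 3 6 7 8 0
Walk LF starting at row 8, prepending L[row]:
  step 1: row=8, L[8]='$', prepend. Next row=LF[8]=0
  step 2: row=0, L[0]='1', prepend. Next row=LF[0]=2
  step 3: row=2, L[2]='0', prepend. Next row=LF[2]=1
  step 4: row=1, L[1]='b', prepend. Next row=LF[1]=4
  step 5: row=4, L[4]='1', prepend. Next row=LF[4]=3
  step 6: row=3, L[3]='b', prepend. Next row=LF[3]=5
  step 7: row=5, L[5]='c', prepend. Next row=LF[5]=6
  step 8: row=6, L[6]='c', prepend. Next row=LF[6]=7
  step 9: row=7, L[7]='c', prepend. Next row=LF[7]=8
Reversed output: cccb1b01$

Answer: cccb1b01$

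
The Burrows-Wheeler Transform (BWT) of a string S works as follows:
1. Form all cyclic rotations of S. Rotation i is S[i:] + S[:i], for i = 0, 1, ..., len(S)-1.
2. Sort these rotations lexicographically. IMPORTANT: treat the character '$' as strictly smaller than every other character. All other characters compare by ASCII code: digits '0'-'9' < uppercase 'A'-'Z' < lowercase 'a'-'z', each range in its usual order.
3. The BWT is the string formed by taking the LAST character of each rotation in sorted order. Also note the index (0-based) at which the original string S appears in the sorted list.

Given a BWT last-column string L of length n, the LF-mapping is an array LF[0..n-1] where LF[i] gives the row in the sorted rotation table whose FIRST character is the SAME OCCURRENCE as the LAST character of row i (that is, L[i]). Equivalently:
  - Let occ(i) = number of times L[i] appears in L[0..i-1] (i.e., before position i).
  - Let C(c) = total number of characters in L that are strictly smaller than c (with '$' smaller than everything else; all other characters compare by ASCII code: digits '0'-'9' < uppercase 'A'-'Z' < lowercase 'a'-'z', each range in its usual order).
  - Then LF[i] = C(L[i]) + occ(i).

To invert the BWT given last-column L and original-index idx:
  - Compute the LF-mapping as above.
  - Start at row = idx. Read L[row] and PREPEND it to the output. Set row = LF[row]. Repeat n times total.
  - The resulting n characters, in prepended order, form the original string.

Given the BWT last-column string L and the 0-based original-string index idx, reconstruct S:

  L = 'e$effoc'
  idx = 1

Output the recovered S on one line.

Answer: coffee$

Derivation:
LF mapping: 2 0 3 4 5 6 1
Walk LF starting at row 1, prepending L[row]:
  step 1: row=1, L[1]='$', prepend. Next row=LF[1]=0
  step 2: row=0, L[0]='e', prepend. Next row=LF[0]=2
  step 3: row=2, L[2]='e', prepend. Next row=LF[2]=3
  step 4: row=3, L[3]='f', prepend. Next row=LF[3]=4
  step 5: row=4, L[4]='f', prepend. Next row=LF[4]=5
  step 6: row=5, L[5]='o', prepend. Next row=LF[5]=6
  step 7: row=6, L[6]='c', prepend. Next row=LF[6]=1
Reversed output: coffee$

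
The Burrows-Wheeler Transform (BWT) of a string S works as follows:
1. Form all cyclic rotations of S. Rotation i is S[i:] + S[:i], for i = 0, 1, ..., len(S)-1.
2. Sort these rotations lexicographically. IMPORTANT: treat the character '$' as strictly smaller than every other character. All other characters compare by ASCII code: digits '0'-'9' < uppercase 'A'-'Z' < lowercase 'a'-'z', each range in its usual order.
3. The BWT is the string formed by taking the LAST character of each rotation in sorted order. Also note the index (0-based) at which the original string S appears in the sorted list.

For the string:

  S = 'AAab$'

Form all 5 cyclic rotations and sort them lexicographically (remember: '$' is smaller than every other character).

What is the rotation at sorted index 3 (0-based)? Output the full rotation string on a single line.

All 5 rotations (rotation i = S[i:]+S[:i]):
  rot[0] = AAab$
  rot[1] = Aab$A
  rot[2] = ab$AA
  rot[3] = b$AAa
  rot[4] = $AAab
Sorted (with $ < everything):
  sorted[0] = $AAab
  sorted[1] = AAab$
  sorted[2] = Aab$A
  sorted[3] = ab$AA
  sorted[4] = b$AAa
sorted[3] = ab$AA

Answer: ab$AA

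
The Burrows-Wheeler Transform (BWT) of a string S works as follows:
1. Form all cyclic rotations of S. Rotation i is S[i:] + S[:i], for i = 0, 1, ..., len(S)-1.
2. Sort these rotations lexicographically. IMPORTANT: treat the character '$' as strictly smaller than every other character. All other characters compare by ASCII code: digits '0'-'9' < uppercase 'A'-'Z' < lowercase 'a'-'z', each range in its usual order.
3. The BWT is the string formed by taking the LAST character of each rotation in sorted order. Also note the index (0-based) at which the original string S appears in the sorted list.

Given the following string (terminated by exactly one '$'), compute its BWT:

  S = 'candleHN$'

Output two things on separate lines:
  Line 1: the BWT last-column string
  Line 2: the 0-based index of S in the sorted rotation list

Answer: NeHc$nlda
4

Derivation:
All 9 rotations (rotation i = S[i:]+S[:i]):
  rot[0] = candleHN$
  rot[1] = andleHN$c
  rot[2] = ndleHN$ca
  rot[3] = dleHN$can
  rot[4] = leHN$cand
  rot[5] = eHN$candl
  rot[6] = HN$candle
  rot[7] = N$candleH
  rot[8] = $candleHN
Sorted (with $ < everything):
  sorted[0] = $candleHN  (last char: 'N')
  sorted[1] = HN$candle  (last char: 'e')
  sorted[2] = N$candleH  (last char: 'H')
  sorted[3] = andleHN$c  (last char: 'c')
  sorted[4] = candleHN$  (last char: '$')
  sorted[5] = dleHN$can  (last char: 'n')
  sorted[6] = eHN$candl  (last char: 'l')
  sorted[7] = leHN$cand  (last char: 'd')
  sorted[8] = ndleHN$ca  (last char: 'a')
Last column: NeHc$nlda
Original string S is at sorted index 4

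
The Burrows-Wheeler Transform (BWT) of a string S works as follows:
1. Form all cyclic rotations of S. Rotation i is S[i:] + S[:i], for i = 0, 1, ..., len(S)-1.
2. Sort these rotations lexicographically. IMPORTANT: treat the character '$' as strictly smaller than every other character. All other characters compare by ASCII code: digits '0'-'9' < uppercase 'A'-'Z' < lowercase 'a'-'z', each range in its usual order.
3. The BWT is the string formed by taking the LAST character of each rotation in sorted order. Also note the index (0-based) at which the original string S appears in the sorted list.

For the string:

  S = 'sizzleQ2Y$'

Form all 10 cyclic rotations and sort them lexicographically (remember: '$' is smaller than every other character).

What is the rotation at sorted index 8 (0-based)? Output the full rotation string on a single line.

All 10 rotations (rotation i = S[i:]+S[:i]):
  rot[0] = sizzleQ2Y$
  rot[1] = izzleQ2Y$s
  rot[2] = zzleQ2Y$si
  rot[3] = zleQ2Y$siz
  rot[4] = leQ2Y$sizz
  rot[5] = eQ2Y$sizzl
  rot[6] = Q2Y$sizzle
  rot[7] = 2Y$sizzleQ
  rot[8] = Y$sizzleQ2
  rot[9] = $sizzleQ2Y
Sorted (with $ < everything):
  sorted[0] = $sizzleQ2Y
  sorted[1] = 2Y$sizzleQ
  sorted[2] = Q2Y$sizzle
  sorted[3] = Y$sizzleQ2
  sorted[4] = eQ2Y$sizzl
  sorted[5] = izzleQ2Y$s
  sorted[6] = leQ2Y$sizz
  sorted[7] = sizzleQ2Y$
  sorted[8] = zleQ2Y$siz
  sorted[9] = zzleQ2Y$si
sorted[8] = zleQ2Y$siz

Answer: zleQ2Y$siz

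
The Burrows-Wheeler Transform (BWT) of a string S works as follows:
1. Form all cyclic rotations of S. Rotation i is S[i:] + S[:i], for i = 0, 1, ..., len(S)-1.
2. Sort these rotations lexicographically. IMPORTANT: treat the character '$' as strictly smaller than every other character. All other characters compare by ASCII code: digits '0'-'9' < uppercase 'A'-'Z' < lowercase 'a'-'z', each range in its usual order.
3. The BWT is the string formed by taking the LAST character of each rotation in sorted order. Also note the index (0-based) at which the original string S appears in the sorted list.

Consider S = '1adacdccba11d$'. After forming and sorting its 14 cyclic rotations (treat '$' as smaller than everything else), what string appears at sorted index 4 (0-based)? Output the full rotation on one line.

All 14 rotations (rotation i = S[i:]+S[:i]):
  rot[0] = 1adacdccba11d$
  rot[1] = adacdccba11d$1
  rot[2] = dacdccba11d$1a
  rot[3] = acdccba11d$1ad
  rot[4] = cdccba11d$1ada
  rot[5] = dccba11d$1adac
  rot[6] = ccba11d$1adacd
  rot[7] = cba11d$1adacdc
  rot[8] = ba11d$1adacdcc
  rot[9] = a11d$1adacdccb
  rot[10] = 11d$1adacdccba
  rot[11] = 1d$1adacdccba1
  rot[12] = d$1adacdccba11
  rot[13] = $1adacdccba11d
Sorted (with $ < everything):
  sorted[0] = $1adacdccba11d
  sorted[1] = 11d$1adacdccba
  sorted[2] = 1adacdccba11d$
  sorted[3] = 1d$1adacdccba1
  sorted[4] = a11d$1adacdccb
  sorted[5] = acdccba11d$1ad
  sorted[6] = adacdccba11d$1
  sorted[7] = ba11d$1adacdcc
  sorted[8] = cba11d$1adacdc
  sorted[9] = ccba11d$1adacd
  sorted[10] = cdccba11d$1ada
  sorted[11] = d$1adacdccba11
  sorted[12] = dacdccba11d$1a
  sorted[13] = dccba11d$1adac
sorted[4] = a11d$1adacdccb

Answer: a11d$1adacdccb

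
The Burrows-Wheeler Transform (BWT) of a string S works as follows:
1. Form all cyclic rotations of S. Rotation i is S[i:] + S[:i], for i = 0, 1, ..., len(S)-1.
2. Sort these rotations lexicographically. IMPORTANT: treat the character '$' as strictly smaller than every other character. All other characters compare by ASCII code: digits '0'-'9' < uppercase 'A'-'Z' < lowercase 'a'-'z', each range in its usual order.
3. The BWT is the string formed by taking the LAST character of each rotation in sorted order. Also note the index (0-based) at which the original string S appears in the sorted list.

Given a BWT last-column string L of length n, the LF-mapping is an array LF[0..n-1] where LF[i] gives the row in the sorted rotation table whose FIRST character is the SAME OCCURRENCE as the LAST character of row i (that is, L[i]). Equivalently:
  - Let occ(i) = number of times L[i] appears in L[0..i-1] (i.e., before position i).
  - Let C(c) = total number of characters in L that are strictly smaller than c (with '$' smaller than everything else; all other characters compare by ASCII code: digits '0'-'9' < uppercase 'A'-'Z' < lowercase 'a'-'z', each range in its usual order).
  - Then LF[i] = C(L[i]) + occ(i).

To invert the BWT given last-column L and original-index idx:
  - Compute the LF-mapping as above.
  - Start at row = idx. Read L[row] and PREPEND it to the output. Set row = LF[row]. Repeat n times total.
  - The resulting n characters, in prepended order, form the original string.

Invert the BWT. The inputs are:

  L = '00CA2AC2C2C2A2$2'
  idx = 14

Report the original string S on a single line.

LF mapping: 1 2 12 9 3 10 13 4 14 5 15 6 11 7 0 8
Walk LF starting at row 14, prepending L[row]:
  step 1: row=14, L[14]='$', prepend. Next row=LF[14]=0
  step 2: row=0, L[0]='0', prepend. Next row=LF[0]=1
  step 3: row=1, L[1]='0', prepend. Next row=LF[1]=2
  step 4: row=2, L[2]='C', prepend. Next row=LF[2]=12
  step 5: row=12, L[12]='A', prepend. Next row=LF[12]=11
  step 6: row=11, L[11]='2', prepend. Next row=LF[11]=6
  step 7: row=6, L[6]='C', prepend. Next row=LF[6]=13
  step 8: row=13, L[13]='2', prepend. Next row=LF[13]=7
  step 9: row=7, L[7]='2', prepend. Next row=LF[7]=4
  step 10: row=4, L[4]='2', prepend. Next row=LF[4]=3
  step 11: row=3, L[3]='A', prepend. Next row=LF[3]=9
  step 12: row=9, L[9]='2', prepend. Next row=LF[9]=5
  step 13: row=5, L[5]='A', prepend. Next row=LF[5]=10
  step 14: row=10, L[10]='C', prepend. Next row=LF[10]=15
  step 15: row=15, L[15]='2', prepend. Next row=LF[15]=8
  step 16: row=8, L[8]='C', prepend. Next row=LF[8]=14
Reversed output: C2CA2A222C2AC00$

Answer: C2CA2A222C2AC00$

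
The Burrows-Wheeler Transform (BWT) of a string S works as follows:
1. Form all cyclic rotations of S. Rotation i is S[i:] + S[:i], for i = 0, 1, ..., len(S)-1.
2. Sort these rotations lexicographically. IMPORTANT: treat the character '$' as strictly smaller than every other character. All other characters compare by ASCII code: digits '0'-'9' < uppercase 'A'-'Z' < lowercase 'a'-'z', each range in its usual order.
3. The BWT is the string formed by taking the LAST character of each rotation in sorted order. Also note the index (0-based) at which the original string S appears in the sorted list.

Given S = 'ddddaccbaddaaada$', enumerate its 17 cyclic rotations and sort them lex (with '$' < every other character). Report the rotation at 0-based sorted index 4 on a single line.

All 17 rotations (rotation i = S[i:]+S[:i]):
  rot[0] = ddddaccbaddaaada$
  rot[1] = dddaccbaddaaada$d
  rot[2] = ddaccbaddaaada$dd
  rot[3] = daccbaddaaada$ddd
  rot[4] = accbaddaaada$dddd
  rot[5] = ccbaddaaada$dddda
  rot[6] = cbaddaaada$ddddac
  rot[7] = baddaaada$ddddacc
  rot[8] = addaaada$ddddaccb
  rot[9] = ddaaada$ddddaccba
  rot[10] = daaada$ddddaccbad
  rot[11] = aaada$ddddaccbadd
  rot[12] = aada$ddddaccbadda
  rot[13] = ada$ddddaccbaddaa
  rot[14] = da$ddddaccbaddaaa
  rot[15] = a$ddddaccbaddaaad
  rot[16] = $ddddaccbaddaaada
Sorted (with $ < everything):
  sorted[0] = $ddddaccbaddaaada
  sorted[1] = a$ddddaccbaddaaad
  sorted[2] = aaada$ddddaccbadd
  sorted[3] = aada$ddddaccbadda
  sorted[4] = accbaddaaada$dddd
  sorted[5] = ada$ddddaccbaddaa
  sorted[6] = addaaada$ddddaccb
  sorted[7] = baddaaada$ddddacc
  sorted[8] = cbaddaaada$ddddac
  sorted[9] = ccbaddaaada$dddda
  sorted[10] = da$ddddaccbaddaaa
  sorted[11] = daaada$ddddaccbad
  sorted[12] = daccbaddaaada$ddd
  sorted[13] = ddaaada$ddddaccba
  sorted[14] = ddaccbaddaaada$dd
  sorted[15] = dddaccbaddaaada$d
  sorted[16] = ddddaccbaddaaada$
sorted[4] = accbaddaaada$dddd

Answer: accbaddaaada$dddd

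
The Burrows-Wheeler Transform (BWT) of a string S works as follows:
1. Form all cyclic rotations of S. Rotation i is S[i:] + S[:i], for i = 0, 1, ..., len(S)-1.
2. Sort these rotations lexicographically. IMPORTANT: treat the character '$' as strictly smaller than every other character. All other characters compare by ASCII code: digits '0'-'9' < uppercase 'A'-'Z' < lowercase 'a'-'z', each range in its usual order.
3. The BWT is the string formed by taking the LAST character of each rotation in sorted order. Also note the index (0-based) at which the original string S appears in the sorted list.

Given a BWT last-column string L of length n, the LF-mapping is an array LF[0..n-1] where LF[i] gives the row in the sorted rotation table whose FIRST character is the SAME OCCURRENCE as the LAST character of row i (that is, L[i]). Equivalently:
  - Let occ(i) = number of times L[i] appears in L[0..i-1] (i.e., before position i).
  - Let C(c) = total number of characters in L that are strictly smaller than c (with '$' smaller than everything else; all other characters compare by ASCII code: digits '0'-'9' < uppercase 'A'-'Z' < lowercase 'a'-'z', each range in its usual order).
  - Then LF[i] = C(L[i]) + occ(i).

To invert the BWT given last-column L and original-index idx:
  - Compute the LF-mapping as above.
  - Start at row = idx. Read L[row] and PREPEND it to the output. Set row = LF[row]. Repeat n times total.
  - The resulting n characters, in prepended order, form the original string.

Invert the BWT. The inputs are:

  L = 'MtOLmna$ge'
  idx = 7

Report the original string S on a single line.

Answer: magnetLOM$

Derivation:
LF mapping: 2 9 3 1 7 8 4 0 6 5
Walk LF starting at row 7, prepending L[row]:
  step 1: row=7, L[7]='$', prepend. Next row=LF[7]=0
  step 2: row=0, L[0]='M', prepend. Next row=LF[0]=2
  step 3: row=2, L[2]='O', prepend. Next row=LF[2]=3
  step 4: row=3, L[3]='L', prepend. Next row=LF[3]=1
  step 5: row=1, L[1]='t', prepend. Next row=LF[1]=9
  step 6: row=9, L[9]='e', prepend. Next row=LF[9]=5
  step 7: row=5, L[5]='n', prepend. Next row=LF[5]=8
  step 8: row=8, L[8]='g', prepend. Next row=LF[8]=6
  step 9: row=6, L[6]='a', prepend. Next row=LF[6]=4
  step 10: row=4, L[4]='m', prepend. Next row=LF[4]=7
Reversed output: magnetLOM$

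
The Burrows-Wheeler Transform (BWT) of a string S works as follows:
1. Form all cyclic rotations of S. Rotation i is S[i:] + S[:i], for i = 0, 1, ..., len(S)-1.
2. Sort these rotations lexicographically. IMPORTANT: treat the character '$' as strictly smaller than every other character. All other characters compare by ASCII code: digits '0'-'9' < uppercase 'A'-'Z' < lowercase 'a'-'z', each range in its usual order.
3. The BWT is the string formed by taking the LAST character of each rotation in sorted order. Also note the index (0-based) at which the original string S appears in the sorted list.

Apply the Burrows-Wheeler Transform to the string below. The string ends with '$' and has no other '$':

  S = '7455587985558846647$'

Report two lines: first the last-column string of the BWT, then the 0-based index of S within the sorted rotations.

All 20 rotations (rotation i = S[i:]+S[:i]):
  rot[0] = 7455587985558846647$
  rot[1] = 455587985558846647$7
  rot[2] = 55587985558846647$74
  rot[3] = 5587985558846647$745
  rot[4] = 587985558846647$7455
  rot[5] = 87985558846647$74555
  rot[6] = 7985558846647$745558
  rot[7] = 985558846647$7455587
  rot[8] = 85558846647$74555879
  rot[9] = 5558846647$745558798
  rot[10] = 558846647$7455587985
  rot[11] = 58846647$74555879855
  rot[12] = 8846647$745558798555
  rot[13] = 846647$7455587985558
  rot[14] = 46647$74555879855588
  rot[15] = 6647$745558798555884
  rot[16] = 647$7455587985558846
  rot[17] = 47$74555879855588466
  rot[18] = 7$745558798555884664
  rot[19] = $7455587985558846647
Sorted (with $ < everything):
  sorted[0] = $7455587985558846647  (last char: '7')
  sorted[1] = 455587985558846647$7  (last char: '7')
  sorted[2] = 46647$74555879855588  (last char: '8')
  sorted[3] = 47$74555879855588466  (last char: '6')
  sorted[4] = 55587985558846647$74  (last char: '4')
  sorted[5] = 5558846647$745558798  (last char: '8')
  sorted[6] = 5587985558846647$745  (last char: '5')
  sorted[7] = 558846647$7455587985  (last char: '5')
  sorted[8] = 587985558846647$7455  (last char: '5')
  sorted[9] = 58846647$74555879855  (last char: '5')
  sorted[10] = 647$7455587985558846  (last char: '6')
  sorted[11] = 6647$745558798555884  (last char: '4')
  sorted[12] = 7$745558798555884664  (last char: '4')
  sorted[13] = 7455587985558846647$  (last char: '$')
  sorted[14] = 7985558846647$745558  (last char: '8')
  sorted[15] = 846647$7455587985558  (last char: '8')
  sorted[16] = 85558846647$74555879  (last char: '9')
  sorted[17] = 87985558846647$74555  (last char: '5')
  sorted[18] = 8846647$745558798555  (last char: '5')
  sorted[19] = 985558846647$7455587  (last char: '7')
Last column: 7786485555644$889557
Original string S is at sorted index 13

Answer: 7786485555644$889557
13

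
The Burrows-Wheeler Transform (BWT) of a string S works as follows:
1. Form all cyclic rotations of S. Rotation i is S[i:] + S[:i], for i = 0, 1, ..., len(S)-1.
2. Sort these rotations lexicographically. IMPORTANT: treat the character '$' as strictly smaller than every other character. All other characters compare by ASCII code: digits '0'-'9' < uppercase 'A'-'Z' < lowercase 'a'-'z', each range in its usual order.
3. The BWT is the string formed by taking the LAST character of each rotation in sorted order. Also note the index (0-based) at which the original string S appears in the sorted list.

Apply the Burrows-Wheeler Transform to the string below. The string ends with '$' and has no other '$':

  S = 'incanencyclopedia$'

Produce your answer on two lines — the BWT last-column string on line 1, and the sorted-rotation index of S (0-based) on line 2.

All 18 rotations (rotation i = S[i:]+S[:i]):
  rot[0] = incanencyclopedia$
  rot[1] = ncanencyclopedia$i
  rot[2] = canencyclopedia$in
  rot[3] = anencyclopedia$inc
  rot[4] = nencyclopedia$inca
  rot[5] = encyclopedia$incan
  rot[6] = ncyclopedia$incane
  rot[7] = cyclopedia$incanen
  rot[8] = yclopedia$incanenc
  rot[9] = clopedia$incanency
  rot[10] = lopedia$incanencyc
  rot[11] = opedia$incanencycl
  rot[12] = pedia$incanencyclo
  rot[13] = edia$incanencyclop
  rot[14] = dia$incanencyclope
  rot[15] = ia$incanencycloped
  rot[16] = a$incanencyclopedi
  rot[17] = $incanencyclopedia
Sorted (with $ < everything):
  sorted[0] = $incanencyclopedia  (last char: 'a')
  sorted[1] = a$incanencyclopedi  (last char: 'i')
  sorted[2] = anencyclopedia$inc  (last char: 'c')
  sorted[3] = canencyclopedia$in  (last char: 'n')
  sorted[4] = clopedia$incanency  (last char: 'y')
  sorted[5] = cyclopedia$incanen  (last char: 'n')
  sorted[6] = dia$incanencyclope  (last char: 'e')
  sorted[7] = edia$incanencyclop  (last char: 'p')
  sorted[8] = encyclopedia$incan  (last char: 'n')
  sorted[9] = ia$incanencycloped  (last char: 'd')
  sorted[10] = incanencyclopedia$  (last char: '$')
  sorted[11] = lopedia$incanencyc  (last char: 'c')
  sorted[12] = ncanencyclopedia$i  (last char: 'i')
  sorted[13] = ncyclopedia$incane  (last char: 'e')
  sorted[14] = nencyclopedia$inca  (last char: 'a')
  sorted[15] = opedia$incanencycl  (last char: 'l')
  sorted[16] = pedia$incanencyclo  (last char: 'o')
  sorted[17] = yclopedia$incanenc  (last char: 'c')
Last column: aicnynepnd$ciealoc
Original string S is at sorted index 10

Answer: aicnynepnd$ciealoc
10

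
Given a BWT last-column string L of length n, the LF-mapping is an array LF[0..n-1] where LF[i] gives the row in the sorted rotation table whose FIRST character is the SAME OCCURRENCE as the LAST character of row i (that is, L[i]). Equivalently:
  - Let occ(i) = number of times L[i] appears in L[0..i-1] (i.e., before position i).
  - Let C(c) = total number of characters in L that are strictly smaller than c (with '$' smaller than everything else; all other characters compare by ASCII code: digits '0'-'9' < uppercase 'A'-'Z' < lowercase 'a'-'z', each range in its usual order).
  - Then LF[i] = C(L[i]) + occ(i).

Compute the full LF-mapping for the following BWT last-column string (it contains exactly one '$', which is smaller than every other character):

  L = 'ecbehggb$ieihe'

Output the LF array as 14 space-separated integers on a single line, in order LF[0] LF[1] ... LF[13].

Char counts: '$':1, 'b':2, 'c':1, 'e':4, 'g':2, 'h':2, 'i':2
C (first-col start): C('$')=0, C('b')=1, C('c')=3, C('e')=4, C('g')=8, C('h')=10, C('i')=12
L[0]='e': occ=0, LF[0]=C('e')+0=4+0=4
L[1]='c': occ=0, LF[1]=C('c')+0=3+0=3
L[2]='b': occ=0, LF[2]=C('b')+0=1+0=1
L[3]='e': occ=1, LF[3]=C('e')+1=4+1=5
L[4]='h': occ=0, LF[4]=C('h')+0=10+0=10
L[5]='g': occ=0, LF[5]=C('g')+0=8+0=8
L[6]='g': occ=1, LF[6]=C('g')+1=8+1=9
L[7]='b': occ=1, LF[7]=C('b')+1=1+1=2
L[8]='$': occ=0, LF[8]=C('$')+0=0+0=0
L[9]='i': occ=0, LF[9]=C('i')+0=12+0=12
L[10]='e': occ=2, LF[10]=C('e')+2=4+2=6
L[11]='i': occ=1, LF[11]=C('i')+1=12+1=13
L[12]='h': occ=1, LF[12]=C('h')+1=10+1=11
L[13]='e': occ=3, LF[13]=C('e')+3=4+3=7

Answer: 4 3 1 5 10 8 9 2 0 12 6 13 11 7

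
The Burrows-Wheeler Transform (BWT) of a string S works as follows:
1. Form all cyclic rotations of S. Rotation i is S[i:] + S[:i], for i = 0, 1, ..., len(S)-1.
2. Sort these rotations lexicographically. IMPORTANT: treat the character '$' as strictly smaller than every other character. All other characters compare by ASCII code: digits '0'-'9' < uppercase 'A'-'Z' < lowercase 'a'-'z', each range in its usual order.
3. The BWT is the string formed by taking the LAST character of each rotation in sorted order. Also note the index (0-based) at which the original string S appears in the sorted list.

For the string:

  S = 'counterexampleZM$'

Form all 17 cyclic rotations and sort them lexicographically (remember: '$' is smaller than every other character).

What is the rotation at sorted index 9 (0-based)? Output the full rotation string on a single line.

All 17 rotations (rotation i = S[i:]+S[:i]):
  rot[0] = counterexampleZM$
  rot[1] = ounterexampleZM$c
  rot[2] = unterexampleZM$co
  rot[3] = nterexampleZM$cou
  rot[4] = terexampleZM$coun
  rot[5] = erexampleZM$count
  rot[6] = rexampleZM$counte
  rot[7] = exampleZM$counter
  rot[8] = xampleZM$countere
  rot[9] = ampleZM$counterex
  rot[10] = mpleZM$counterexa
  rot[11] = pleZM$counterexam
  rot[12] = leZM$counterexamp
  rot[13] = eZM$counterexampl
  rot[14] = ZM$counterexample
  rot[15] = M$counterexampleZ
  rot[16] = $counterexampleZM
Sorted (with $ < everything):
  sorted[0] = $counterexampleZM
  sorted[1] = M$counterexampleZ
  sorted[2] = ZM$counterexample
  sorted[3] = ampleZM$counterex
  sorted[4] = counterexampleZM$
  sorted[5] = eZM$counterexampl
  sorted[6] = erexampleZM$count
  sorted[7] = exampleZM$counter
  sorted[8] = leZM$counterexamp
  sorted[9] = mpleZM$counterexa
  sorted[10] = nterexampleZM$cou
  sorted[11] = ounterexampleZM$c
  sorted[12] = pleZM$counterexam
  sorted[13] = rexampleZM$counte
  sorted[14] = terexampleZM$coun
  sorted[15] = unterexampleZM$co
  sorted[16] = xampleZM$countere
sorted[9] = mpleZM$counterexa

Answer: mpleZM$counterexa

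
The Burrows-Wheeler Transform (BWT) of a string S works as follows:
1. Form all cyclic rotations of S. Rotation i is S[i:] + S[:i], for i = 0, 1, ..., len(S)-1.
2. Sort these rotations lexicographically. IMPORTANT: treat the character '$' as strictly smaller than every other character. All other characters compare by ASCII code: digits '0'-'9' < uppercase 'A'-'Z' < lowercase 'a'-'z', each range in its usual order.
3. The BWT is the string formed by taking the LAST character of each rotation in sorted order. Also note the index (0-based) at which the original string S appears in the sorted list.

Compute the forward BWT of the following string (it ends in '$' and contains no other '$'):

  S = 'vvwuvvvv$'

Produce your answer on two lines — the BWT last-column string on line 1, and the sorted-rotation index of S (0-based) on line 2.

All 9 rotations (rotation i = S[i:]+S[:i]):
  rot[0] = vvwuvvvv$
  rot[1] = vwuvvvv$v
  rot[2] = wuvvvv$vv
  rot[3] = uvvvv$vvw
  rot[4] = vvvv$vvwu
  rot[5] = vvv$vvwuv
  rot[6] = vv$vvwuvv
  rot[7] = v$vvwuvvv
  rot[8] = $vvwuvvvv
Sorted (with $ < everything):
  sorted[0] = $vvwuvvvv  (last char: 'v')
  sorted[1] = uvvvv$vvw  (last char: 'w')
  sorted[2] = v$vvwuvvv  (last char: 'v')
  sorted[3] = vv$vvwuvv  (last char: 'v')
  sorted[4] = vvv$vvwuv  (last char: 'v')
  sorted[5] = vvvv$vvwu  (last char: 'u')
  sorted[6] = vvwuvvvv$  (last char: '$')
  sorted[7] = vwuvvvv$v  (last char: 'v')
  sorted[8] = wuvvvv$vv  (last char: 'v')
Last column: vwvvvu$vv
Original string S is at sorted index 6

Answer: vwvvvu$vv
6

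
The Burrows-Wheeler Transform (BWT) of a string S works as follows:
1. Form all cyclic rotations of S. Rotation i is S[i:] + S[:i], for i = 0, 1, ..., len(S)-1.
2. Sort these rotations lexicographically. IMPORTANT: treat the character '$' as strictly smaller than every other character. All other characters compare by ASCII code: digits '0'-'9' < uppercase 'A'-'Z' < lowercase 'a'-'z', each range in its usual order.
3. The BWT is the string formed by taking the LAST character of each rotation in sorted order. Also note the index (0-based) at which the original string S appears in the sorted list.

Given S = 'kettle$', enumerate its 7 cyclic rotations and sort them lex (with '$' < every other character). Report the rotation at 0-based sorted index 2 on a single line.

All 7 rotations (rotation i = S[i:]+S[:i]):
  rot[0] = kettle$
  rot[1] = ettle$k
  rot[2] = ttle$ke
  rot[3] = tle$ket
  rot[4] = le$kett
  rot[5] = e$kettl
  rot[6] = $kettle
Sorted (with $ < everything):
  sorted[0] = $kettle
  sorted[1] = e$kettl
  sorted[2] = ettle$k
  sorted[3] = kettle$
  sorted[4] = le$kett
  sorted[5] = tle$ket
  sorted[6] = ttle$ke
sorted[2] = ettle$k

Answer: ettle$k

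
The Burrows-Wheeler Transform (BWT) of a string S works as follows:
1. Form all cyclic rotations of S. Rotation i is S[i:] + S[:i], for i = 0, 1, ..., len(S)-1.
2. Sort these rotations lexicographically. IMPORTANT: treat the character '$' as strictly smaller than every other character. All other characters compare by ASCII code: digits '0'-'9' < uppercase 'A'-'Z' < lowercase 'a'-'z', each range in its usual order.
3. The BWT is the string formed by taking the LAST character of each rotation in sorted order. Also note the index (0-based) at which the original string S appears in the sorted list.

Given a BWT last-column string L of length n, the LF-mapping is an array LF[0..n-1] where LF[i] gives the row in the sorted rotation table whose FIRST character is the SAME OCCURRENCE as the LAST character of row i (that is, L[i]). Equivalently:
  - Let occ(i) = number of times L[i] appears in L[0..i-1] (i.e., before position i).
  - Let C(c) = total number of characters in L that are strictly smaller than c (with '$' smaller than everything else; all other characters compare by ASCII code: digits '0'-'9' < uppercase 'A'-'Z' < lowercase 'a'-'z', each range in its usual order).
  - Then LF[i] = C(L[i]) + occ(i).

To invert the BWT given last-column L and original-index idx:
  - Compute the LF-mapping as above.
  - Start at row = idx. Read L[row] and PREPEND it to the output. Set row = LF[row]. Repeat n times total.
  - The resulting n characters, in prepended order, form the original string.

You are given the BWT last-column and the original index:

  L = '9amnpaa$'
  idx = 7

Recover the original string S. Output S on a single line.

LF mapping: 1 2 5 6 7 3 4 0
Walk LF starting at row 7, prepending L[row]:
  step 1: row=7, L[7]='$', prepend. Next row=LF[7]=0
  step 2: row=0, L[0]='9', prepend. Next row=LF[0]=1
  step 3: row=1, L[1]='a', prepend. Next row=LF[1]=2
  step 4: row=2, L[2]='m', prepend. Next row=LF[2]=5
  step 5: row=5, L[5]='a', prepend. Next row=LF[5]=3
  step 6: row=3, L[3]='n', prepend. Next row=LF[3]=6
  step 7: row=6, L[6]='a', prepend. Next row=LF[6]=4
  step 8: row=4, L[4]='p', prepend. Next row=LF[4]=7
Reversed output: panama9$

Answer: panama9$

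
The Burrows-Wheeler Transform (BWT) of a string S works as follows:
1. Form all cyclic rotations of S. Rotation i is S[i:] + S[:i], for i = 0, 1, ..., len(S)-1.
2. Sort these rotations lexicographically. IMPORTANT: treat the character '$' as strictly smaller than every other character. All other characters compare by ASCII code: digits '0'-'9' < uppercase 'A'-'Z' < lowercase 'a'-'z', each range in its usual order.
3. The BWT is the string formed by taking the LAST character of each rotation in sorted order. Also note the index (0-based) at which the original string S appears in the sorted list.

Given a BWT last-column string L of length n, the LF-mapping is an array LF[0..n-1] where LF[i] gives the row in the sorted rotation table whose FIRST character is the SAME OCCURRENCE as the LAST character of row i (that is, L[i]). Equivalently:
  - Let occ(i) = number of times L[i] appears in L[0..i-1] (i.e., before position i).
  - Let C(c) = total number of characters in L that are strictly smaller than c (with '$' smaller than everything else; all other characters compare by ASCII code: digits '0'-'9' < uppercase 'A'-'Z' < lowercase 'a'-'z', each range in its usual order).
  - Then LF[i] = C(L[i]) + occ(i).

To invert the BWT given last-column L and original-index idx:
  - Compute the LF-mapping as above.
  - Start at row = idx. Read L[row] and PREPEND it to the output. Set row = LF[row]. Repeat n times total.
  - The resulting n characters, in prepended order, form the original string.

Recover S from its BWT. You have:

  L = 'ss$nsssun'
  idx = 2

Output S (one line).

Answer: nussssns$

Derivation:
LF mapping: 3 4 0 1 5 6 7 8 2
Walk LF starting at row 2, prepending L[row]:
  step 1: row=2, L[2]='$', prepend. Next row=LF[2]=0
  step 2: row=0, L[0]='s', prepend. Next row=LF[0]=3
  step 3: row=3, L[3]='n', prepend. Next row=LF[3]=1
  step 4: row=1, L[1]='s', prepend. Next row=LF[1]=4
  step 5: row=4, L[4]='s', prepend. Next row=LF[4]=5
  step 6: row=5, L[5]='s', prepend. Next row=LF[5]=6
  step 7: row=6, L[6]='s', prepend. Next row=LF[6]=7
  step 8: row=7, L[7]='u', prepend. Next row=LF[7]=8
  step 9: row=8, L[8]='n', prepend. Next row=LF[8]=2
Reversed output: nussssns$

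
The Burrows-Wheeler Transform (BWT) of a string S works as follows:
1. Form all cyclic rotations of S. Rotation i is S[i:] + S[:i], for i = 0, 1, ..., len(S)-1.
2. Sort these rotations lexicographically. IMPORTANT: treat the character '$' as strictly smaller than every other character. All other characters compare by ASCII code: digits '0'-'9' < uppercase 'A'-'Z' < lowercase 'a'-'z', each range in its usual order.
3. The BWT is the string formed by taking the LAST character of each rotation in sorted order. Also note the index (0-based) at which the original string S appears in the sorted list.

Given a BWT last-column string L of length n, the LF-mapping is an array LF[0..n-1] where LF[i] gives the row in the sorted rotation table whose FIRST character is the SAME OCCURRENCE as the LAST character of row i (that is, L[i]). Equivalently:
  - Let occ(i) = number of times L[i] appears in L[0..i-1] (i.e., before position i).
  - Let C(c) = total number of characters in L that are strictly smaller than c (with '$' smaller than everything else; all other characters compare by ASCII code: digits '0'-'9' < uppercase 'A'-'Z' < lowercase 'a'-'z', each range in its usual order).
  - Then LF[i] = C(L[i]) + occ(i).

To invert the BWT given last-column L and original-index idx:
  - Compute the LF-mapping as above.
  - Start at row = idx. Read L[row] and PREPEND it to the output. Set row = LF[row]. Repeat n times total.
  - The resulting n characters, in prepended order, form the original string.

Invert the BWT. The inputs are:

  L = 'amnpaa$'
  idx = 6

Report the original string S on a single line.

LF mapping: 1 4 5 6 2 3 0
Walk LF starting at row 6, prepending L[row]:
  step 1: row=6, L[6]='$', prepend. Next row=LF[6]=0
  step 2: row=0, L[0]='a', prepend. Next row=LF[0]=1
  step 3: row=1, L[1]='m', prepend. Next row=LF[1]=4
  step 4: row=4, L[4]='a', prepend. Next row=LF[4]=2
  step 5: row=2, L[2]='n', prepend. Next row=LF[2]=5
  step 6: row=5, L[5]='a', prepend. Next row=LF[5]=3
  step 7: row=3, L[3]='p', prepend. Next row=LF[3]=6
Reversed output: panama$

Answer: panama$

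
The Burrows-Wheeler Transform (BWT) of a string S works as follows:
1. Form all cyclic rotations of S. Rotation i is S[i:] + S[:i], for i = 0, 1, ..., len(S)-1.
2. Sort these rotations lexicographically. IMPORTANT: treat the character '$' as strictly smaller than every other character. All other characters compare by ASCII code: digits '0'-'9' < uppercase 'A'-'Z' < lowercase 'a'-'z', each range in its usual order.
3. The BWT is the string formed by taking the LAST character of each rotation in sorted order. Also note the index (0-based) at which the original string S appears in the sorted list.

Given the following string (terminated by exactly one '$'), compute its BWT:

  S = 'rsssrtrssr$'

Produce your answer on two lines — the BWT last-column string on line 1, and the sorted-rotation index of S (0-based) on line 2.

Answer: rst$sssrsrr
3

Derivation:
All 11 rotations (rotation i = S[i:]+S[:i]):
  rot[0] = rsssrtrssr$
  rot[1] = sssrtrssr$r
  rot[2] = ssrtrssr$rs
  rot[3] = srtrssr$rss
  rot[4] = rtrssr$rsss
  rot[5] = trssr$rsssr
  rot[6] = rssr$rsssrt
  rot[7] = ssr$rsssrtr
  rot[8] = sr$rsssrtrs
  rot[9] = r$rsssrtrss
  rot[10] = $rsssrtrssr
Sorted (with $ < everything):
  sorted[0] = $rsssrtrssr  (last char: 'r')
  sorted[1] = r$rsssrtrss  (last char: 's')
  sorted[2] = rssr$rsssrt  (last char: 't')
  sorted[3] = rsssrtrssr$  (last char: '$')
  sorted[4] = rtrssr$rsss  (last char: 's')
  sorted[5] = sr$rsssrtrs  (last char: 's')
  sorted[6] = srtrssr$rss  (last char: 's')
  sorted[7] = ssr$rsssrtr  (last char: 'r')
  sorted[8] = ssrtrssr$rs  (last char: 's')
  sorted[9] = sssrtrssr$r  (last char: 'r')
  sorted[10] = trssr$rsssr  (last char: 'r')
Last column: rst$sssrsrr
Original string S is at sorted index 3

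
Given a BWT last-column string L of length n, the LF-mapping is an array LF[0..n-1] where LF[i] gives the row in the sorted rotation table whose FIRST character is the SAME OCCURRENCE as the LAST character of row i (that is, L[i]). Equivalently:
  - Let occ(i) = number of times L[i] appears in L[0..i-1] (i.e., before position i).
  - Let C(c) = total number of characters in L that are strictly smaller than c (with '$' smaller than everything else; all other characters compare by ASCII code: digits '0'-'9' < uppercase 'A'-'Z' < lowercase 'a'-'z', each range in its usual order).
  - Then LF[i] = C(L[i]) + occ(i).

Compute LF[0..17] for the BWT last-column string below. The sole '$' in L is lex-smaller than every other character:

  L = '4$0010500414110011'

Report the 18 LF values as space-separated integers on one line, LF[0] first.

Char counts: '$':1, '0':7, '1':6, '4':3, '5':1
C (first-col start): C('$')=0, C('0')=1, C('1')=8, C('4')=14, C('5')=17
L[0]='4': occ=0, LF[0]=C('4')+0=14+0=14
L[1]='$': occ=0, LF[1]=C('$')+0=0+0=0
L[2]='0': occ=0, LF[2]=C('0')+0=1+0=1
L[3]='0': occ=1, LF[3]=C('0')+1=1+1=2
L[4]='1': occ=0, LF[4]=C('1')+0=8+0=8
L[5]='0': occ=2, LF[5]=C('0')+2=1+2=3
L[6]='5': occ=0, LF[6]=C('5')+0=17+0=17
L[7]='0': occ=3, LF[7]=C('0')+3=1+3=4
L[8]='0': occ=4, LF[8]=C('0')+4=1+4=5
L[9]='4': occ=1, LF[9]=C('4')+1=14+1=15
L[10]='1': occ=1, LF[10]=C('1')+1=8+1=9
L[11]='4': occ=2, LF[11]=C('4')+2=14+2=16
L[12]='1': occ=2, LF[12]=C('1')+2=8+2=10
L[13]='1': occ=3, LF[13]=C('1')+3=8+3=11
L[14]='0': occ=5, LF[14]=C('0')+5=1+5=6
L[15]='0': occ=6, LF[15]=C('0')+6=1+6=7
L[16]='1': occ=4, LF[16]=C('1')+4=8+4=12
L[17]='1': occ=5, LF[17]=C('1')+5=8+5=13

Answer: 14 0 1 2 8 3 17 4 5 15 9 16 10 11 6 7 12 13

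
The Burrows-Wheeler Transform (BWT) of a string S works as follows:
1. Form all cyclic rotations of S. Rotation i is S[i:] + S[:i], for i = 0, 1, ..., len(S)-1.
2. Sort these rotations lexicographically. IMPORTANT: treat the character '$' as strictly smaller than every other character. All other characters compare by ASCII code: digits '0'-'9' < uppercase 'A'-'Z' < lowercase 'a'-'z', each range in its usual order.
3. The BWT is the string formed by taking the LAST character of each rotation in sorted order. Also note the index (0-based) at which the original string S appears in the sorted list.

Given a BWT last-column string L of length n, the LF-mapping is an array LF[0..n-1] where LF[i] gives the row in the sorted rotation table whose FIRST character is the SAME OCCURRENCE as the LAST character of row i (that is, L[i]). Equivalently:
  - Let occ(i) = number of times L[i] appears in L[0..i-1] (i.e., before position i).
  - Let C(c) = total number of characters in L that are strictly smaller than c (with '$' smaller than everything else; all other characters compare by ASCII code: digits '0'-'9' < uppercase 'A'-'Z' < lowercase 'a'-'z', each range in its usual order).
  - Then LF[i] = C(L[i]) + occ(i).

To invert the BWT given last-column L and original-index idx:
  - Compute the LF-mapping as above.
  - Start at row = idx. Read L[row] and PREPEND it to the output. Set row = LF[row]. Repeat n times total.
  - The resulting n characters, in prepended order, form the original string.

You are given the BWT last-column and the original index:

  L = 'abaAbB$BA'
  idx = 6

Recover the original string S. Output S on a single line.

LF mapping: 5 7 6 1 8 3 0 4 2
Walk LF starting at row 6, prepending L[row]:
  step 1: row=6, L[6]='$', prepend. Next row=LF[6]=0
  step 2: row=0, L[0]='a', prepend. Next row=LF[0]=5
  step 3: row=5, L[5]='B', prepend. Next row=LF[5]=3
  step 4: row=3, L[3]='A', prepend. Next row=LF[3]=1
  step 5: row=1, L[1]='b', prepend. Next row=LF[1]=7
  step 6: row=7, L[7]='B', prepend. Next row=LF[7]=4
  step 7: row=4, L[4]='b', prepend. Next row=LF[4]=8
  step 8: row=8, L[8]='A', prepend. Next row=LF[8]=2
  step 9: row=2, L[2]='a', prepend. Next row=LF[2]=6
Reversed output: aAbBbABa$

Answer: aAbBbABa$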